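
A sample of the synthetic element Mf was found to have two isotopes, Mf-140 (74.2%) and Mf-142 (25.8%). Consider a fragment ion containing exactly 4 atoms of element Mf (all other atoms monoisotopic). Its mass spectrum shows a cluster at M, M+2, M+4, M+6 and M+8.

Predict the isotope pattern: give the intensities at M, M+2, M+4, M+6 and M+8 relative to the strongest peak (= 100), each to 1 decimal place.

71.9 : 100.0 : 52.2 : 12.1 : 1.1

The 4 Mf atoms are independent, so intensities follow the terms of (0.742 + 0.258)^4.
P(M) = 0.742^4 = 0.303121
P(M+2) = 4 × 0.742^3 × 0.258^1 = 0.421591
P(M+4) = 6 × 0.742^2 × 0.258^2 = 0.219886
P(M+6) = 4 × 0.742^1 × 0.258^3 = 0.050971
P(M+8) = 0.258^4 = 0.004431
The M+2 peak is largest (0.421591); scaling to 100 gives 71.9 : 100.0 : 52.2 : 12.1 : 1.1.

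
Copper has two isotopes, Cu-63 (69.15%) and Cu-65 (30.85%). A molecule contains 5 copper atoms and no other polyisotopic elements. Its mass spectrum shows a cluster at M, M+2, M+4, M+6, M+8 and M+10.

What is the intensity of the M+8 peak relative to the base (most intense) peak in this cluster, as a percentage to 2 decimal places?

8.88%

(0.6915 + 0.3085)^5 gives M 0.1581, M+2 0.3527, M+4 0.3147, M+6 0.1404, M+8 0.0313, M+10 0.0028; the largest is M+2.
P(M+2) = C(5,1) × 0.6915^4 × 0.3085^1 = 5 × 0.2286487 × 0.3085 = 0.352691 (base)
P(M+8) = C(5,4) × 0.6915^1 × 0.3085^4 = 5 × 0.6915 × 0.00905776 = 0.031317
Relative intensity = 0.031317 / 0.352691 × 100 = 8.88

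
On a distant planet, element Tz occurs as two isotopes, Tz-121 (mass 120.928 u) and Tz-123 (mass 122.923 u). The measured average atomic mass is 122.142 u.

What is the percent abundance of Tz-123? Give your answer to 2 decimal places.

Writing the weighted mean with unknown fraction x of Tz-121:
120.928·x + 122.923·(1 − x) = 122.142
(120.928 − 122.923)·x = 122.142 − 122.923
x = -0.781 / -1.995 = 0.39148 → 39.15% Tz-121, 60.85% Tz-123.

60.85%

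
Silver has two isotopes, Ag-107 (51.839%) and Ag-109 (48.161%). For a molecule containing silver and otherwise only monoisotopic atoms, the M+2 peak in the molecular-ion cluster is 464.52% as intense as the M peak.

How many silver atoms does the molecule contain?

5

For n independent Ag atoms, I(M+2)/I(M) = n · (abundance Ag-109) / (abundance Ag-107) = n · 0.48161/0.51839.
n = 4.6452 × 0.51839/0.48161 = 5.00 ≈ 5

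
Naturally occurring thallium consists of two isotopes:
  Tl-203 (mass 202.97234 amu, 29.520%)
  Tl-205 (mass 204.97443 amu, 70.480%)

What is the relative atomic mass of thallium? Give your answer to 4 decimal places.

204.3834 amu

Ar = Σ fᵢ·mᵢ = 0.29520 × 202.97234 + 0.70480 × 204.97443
= 59.917435 + 144.465978 = 204.383413 amu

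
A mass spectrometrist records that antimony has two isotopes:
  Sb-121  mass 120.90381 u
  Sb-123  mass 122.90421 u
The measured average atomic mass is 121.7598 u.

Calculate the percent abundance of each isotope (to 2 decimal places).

Sb-121: 57.21%, Sb-123: 42.79%

With x = fraction of Sb-121 (so Sb-123 is 1 − x):
120.90381·x + 122.90421·(1 − x) = 121.7598
(120.90381 − 122.90421)·x = 121.7598 − 122.90421
x = -1.14441 / -2.00040 = 0.57209 → 57.21% Sb-121, 42.79% Sb-123.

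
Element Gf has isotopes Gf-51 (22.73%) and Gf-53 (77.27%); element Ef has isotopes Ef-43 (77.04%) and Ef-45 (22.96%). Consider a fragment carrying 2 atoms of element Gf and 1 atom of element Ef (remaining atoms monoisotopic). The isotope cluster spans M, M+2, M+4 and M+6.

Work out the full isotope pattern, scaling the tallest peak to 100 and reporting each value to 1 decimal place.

Element Gf pattern (n=2): 0.05166529 : 0.35126942 : 0.59706529
Element Ef pattern (n=1): 0.7704 : 0.2296
Convolve the two distributions (both contribute in 2-u steps):
  M: 0.05166529×0.7704 = 0.039803
  M+2: 0.05166529×0.2296 + 0.35126942×0.7704 = 0.282480
  M+4: 0.35126942×0.2296 + 0.59706529×0.7704 = 0.540631
  M+6: 0.59706529×0.2296 = 0.137086
Scale to base peak (0.540631) = 100: 7.4 : 52.3 : 100.0 : 25.4

7.4 : 52.3 : 100.0 : 25.4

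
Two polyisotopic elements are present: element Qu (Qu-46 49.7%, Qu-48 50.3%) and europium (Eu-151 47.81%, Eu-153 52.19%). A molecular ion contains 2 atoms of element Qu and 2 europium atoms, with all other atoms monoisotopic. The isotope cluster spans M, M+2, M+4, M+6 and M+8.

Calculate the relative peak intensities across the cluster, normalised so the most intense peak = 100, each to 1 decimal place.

Element Qu pattern (n=2): 0.247009 : 0.499982 : 0.253009
Europium pattern (n=2): 0.22857961 : 0.49904078 : 0.27237961
Convolve the two distributions (both contribute in 2-u steps):
  M: 0.247009×0.22857961 = 0.056461
  M+2: 0.247009×0.49904078 + 0.499982×0.22857961 = 0.237553
  M+4: 0.247009×0.27237961 + 0.499982×0.49904078 + 0.253009×0.22857961 = 0.374624
  M+6: 0.499982×0.27237961 + 0.253009×0.49904078 = 0.262447
  M+8: 0.253009×0.27237961 = 0.068914
Scale to base peak (0.374624) = 100: 15.1 : 63.4 : 100.0 : 70.1 : 18.4

15.1 : 63.4 : 100.0 : 70.1 : 18.4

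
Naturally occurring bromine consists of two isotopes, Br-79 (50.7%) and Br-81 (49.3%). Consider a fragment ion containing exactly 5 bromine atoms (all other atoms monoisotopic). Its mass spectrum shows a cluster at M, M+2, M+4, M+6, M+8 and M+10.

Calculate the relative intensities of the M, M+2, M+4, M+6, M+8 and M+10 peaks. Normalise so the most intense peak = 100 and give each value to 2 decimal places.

10.58 : 51.42 : 100.00 : 97.24 : 47.28 : 9.19

The 5 Br atoms are independent, so intensities follow the terms of (0.507 + 0.493)^5.
P(M) = 0.507^5 = 0.033500
P(M+2) = 5 × 0.507^4 × 0.493^1 = 0.162873
P(M+4) = 10 × 0.507^3 × 0.493^2 = 0.316751
P(M+6) = 10 × 0.507^2 × 0.493^3 = 0.308004
P(M+8) = 5 × 0.507^1 × 0.493^4 = 0.149750
P(M+10) = 0.493^5 = 0.029123
The M+4 peak is largest (0.316751); scaling to 100 gives 10.58 : 51.42 : 100.00 : 97.24 : 47.28 : 9.19.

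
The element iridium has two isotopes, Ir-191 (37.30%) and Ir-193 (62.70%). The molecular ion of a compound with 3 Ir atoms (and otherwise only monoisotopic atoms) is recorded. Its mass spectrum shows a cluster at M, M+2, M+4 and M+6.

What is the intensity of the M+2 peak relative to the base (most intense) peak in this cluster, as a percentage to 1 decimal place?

59.5%

Binomial terms of (0.3730 + 0.6270)^3: M 0.0519, M+2 0.2617, M+4 0.4399, M+6 0.2465 → M+4 is the base peak.
P(M+4) = C(3,2) × 0.3730^1 × 0.6270^2 = 3 × 0.3730 × 0.393129 = 0.439911 (base)
P(M+2) = C(3,1) × 0.3730^2 × 0.6270^1 = 3 × 0.139129 × 0.6270 = 0.261702
Relative intensity = 0.261702 / 0.439911 × 100 = 59.5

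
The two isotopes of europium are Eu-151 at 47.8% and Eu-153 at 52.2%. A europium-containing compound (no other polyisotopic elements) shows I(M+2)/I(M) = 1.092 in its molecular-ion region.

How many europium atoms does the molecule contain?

With n Eu atoms, P(M+2)/P(M) = C(n,1)·p^(n−1)q / p^n = n·q/p = n · 0.522/0.478.
n = 1.092 × 0.478/0.522 = 1.00 ≈ 1

1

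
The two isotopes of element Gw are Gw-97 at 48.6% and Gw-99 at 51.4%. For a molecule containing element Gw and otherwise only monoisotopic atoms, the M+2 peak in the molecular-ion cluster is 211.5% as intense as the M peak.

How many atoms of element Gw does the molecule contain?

2

The M+2/M ratio from n Gw atoms is n · q/p = n · 0.514/0.486.
n = 2.115 × 0.486/0.514 = 2.00 ≈ 2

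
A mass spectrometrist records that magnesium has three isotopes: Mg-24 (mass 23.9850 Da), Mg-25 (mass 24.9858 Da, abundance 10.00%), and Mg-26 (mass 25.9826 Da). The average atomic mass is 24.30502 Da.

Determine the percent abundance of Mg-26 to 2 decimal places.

11.01%

The remaining 90.00% is split between Mg-24 (fraction x) and Mg-26 (fraction 0.9000 − x).
Substituting: 23.9850x + 25.9826(0.9000 − x) = 21.80644
(23.9850 − 25.9826)x = -1.5779  ⇒  x = 0.78990, y = 0.11010
Mg-24: 78.99%, Mg-26: 11.01%.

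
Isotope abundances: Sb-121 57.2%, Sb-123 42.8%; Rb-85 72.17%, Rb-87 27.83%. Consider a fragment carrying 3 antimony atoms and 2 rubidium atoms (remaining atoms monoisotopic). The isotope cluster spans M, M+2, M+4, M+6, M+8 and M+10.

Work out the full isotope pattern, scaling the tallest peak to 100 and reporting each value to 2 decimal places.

28.09 : 84.73 : 100.00 : 57.54 : 16.09 : 1.75

Antimony pattern (n=3): 0.18714925 : 0.42010426 : 0.31434374 : 0.07840275
Rubidium pattern (n=2): 0.52085089 : 0.40169822 : 0.07745089
Convolve the two distributions (both contribute in 2-u steps):
  M: 0.18714925×0.52085089 = 0.097477
  M+2: 0.18714925×0.40169822 + 0.42010426×0.52085089 = 0.293989
  M+4: 0.18714925×0.07745089 + 0.42010426×0.40169822 + 0.31434374×0.52085089 = 0.346976
  M+6: 0.42010426×0.07745089 + 0.31434374×0.40169822 + 0.07840275×0.52085089 = 0.199645
  M+8: 0.31434374×0.07745089 + 0.07840275×0.40169822 = 0.055840
  M+10: 0.07840275×0.07745089 = 0.006072
Scale to base peak (0.346976) = 100: 28.09 : 84.73 : 100.00 : 57.54 : 16.09 : 1.75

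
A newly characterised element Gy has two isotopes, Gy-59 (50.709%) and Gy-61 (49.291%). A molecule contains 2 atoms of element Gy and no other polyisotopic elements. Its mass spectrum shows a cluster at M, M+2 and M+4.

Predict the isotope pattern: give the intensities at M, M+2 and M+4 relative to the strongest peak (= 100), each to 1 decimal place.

Expanding (0.50709 + 0.49291)^2:
P(M) = 0.50709^2 = 0.257140
P(M+2) = 2 × 0.50709^1 × 0.49291^1 = 0.499899
P(M+4) = 0.49291^2 = 0.242960
The M+2 peak is largest (0.499899); scaling to 100 gives 51.4 : 100.0 : 48.6.

51.4 : 100.0 : 48.6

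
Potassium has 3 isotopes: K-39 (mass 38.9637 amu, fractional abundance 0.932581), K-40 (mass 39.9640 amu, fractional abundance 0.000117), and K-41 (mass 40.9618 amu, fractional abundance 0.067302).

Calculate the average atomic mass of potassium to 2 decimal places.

Ar = Σ fᵢ·mᵢ = 0.932581 × 38.9637 + 0.000117 × 39.9640 + 0.067302 × 40.9618
= 36.33681 + 0.00468 + 2.75681 = 39.09830 amu

39.10 amu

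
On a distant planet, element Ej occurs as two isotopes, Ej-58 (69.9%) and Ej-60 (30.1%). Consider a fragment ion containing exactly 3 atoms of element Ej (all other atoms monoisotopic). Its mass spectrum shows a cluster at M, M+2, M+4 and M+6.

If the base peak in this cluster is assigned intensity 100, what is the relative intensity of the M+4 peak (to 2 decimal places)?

Binomial terms of (0.699 + 0.301)^3: M 0.3415, M+2 0.4412, M+4 0.1900, M+6 0.0273 → M+2 is the base peak.
P(M+2) = C(3,1) × 0.699^2 × 0.301^1 = 3 × 0.488601 × 0.3010 = 0.441207 (base)
P(M+4) = C(3,2) × 0.699^1 × 0.301^2 = 3 × 0.6990 × 0.090601 = 0.189990
Relative intensity = 0.189990 / 0.441207 × 100 = 43.06

43.06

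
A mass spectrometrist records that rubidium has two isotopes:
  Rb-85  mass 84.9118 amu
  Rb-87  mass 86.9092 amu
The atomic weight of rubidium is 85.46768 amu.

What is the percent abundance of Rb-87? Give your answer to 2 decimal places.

27.83%

With x = fraction of Rb-85 (so Rb-87 is 1 − x):
84.9118·x + 86.9092·(1 − x) = 85.46768
(84.9118 − 86.9092)·x = 85.46768 − 86.9092
x = -1.44152 / -1.9974 = 0.72170 → 72.17% Rb-85, 27.83% Rb-87.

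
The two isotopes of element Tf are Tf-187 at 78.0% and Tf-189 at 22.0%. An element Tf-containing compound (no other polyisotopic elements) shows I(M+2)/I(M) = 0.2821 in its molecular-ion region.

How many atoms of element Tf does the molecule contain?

For n independent Tf atoms, I(M+2)/I(M) = n · (abundance Tf-189) / (abundance Tf-187) = n · 0.220/0.780.
n = 0.2821 × 0.780/0.220 = 1.00 ≈ 1

1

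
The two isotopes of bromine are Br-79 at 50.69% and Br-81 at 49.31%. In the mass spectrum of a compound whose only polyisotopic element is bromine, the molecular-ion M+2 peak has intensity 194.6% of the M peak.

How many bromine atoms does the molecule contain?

With n Br atoms, P(M+2)/P(M) = C(n,1)·p^(n−1)q / p^n = n·q/p = n · 0.4931/0.5069.
n = 1.946 × 0.5069/0.4931 = 2.00 ≈ 2

2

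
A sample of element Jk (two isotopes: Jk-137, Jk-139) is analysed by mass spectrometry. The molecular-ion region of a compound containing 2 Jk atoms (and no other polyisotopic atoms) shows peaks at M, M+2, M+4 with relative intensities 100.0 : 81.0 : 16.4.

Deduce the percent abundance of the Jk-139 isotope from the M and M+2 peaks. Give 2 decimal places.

28.83%

Let p = fractional abundance of Jk-137. I(M+2)/I(M) = [C(2,1)·p^1·(1−p)] / p^2 = 2·(1−p)/p = 81.0/100.0 = 0.8100
(1−p)/p = 0.8100/2 = 0.4050  ⇒  p = 1/(1 + 0.4050) = 0.7117
Jk-137: 71.17%, Jk-139: 28.83%.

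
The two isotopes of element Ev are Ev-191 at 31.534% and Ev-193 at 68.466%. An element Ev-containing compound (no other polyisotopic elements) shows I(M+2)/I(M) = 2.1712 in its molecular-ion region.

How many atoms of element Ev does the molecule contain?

1

With n Ev atoms, P(M+2)/P(M) = C(n,1)·p^(n−1)q / p^n = n·q/p = n · 0.68466/0.31534.
n = 2.1712 × 0.31534/0.68466 = 1.00 ≈ 1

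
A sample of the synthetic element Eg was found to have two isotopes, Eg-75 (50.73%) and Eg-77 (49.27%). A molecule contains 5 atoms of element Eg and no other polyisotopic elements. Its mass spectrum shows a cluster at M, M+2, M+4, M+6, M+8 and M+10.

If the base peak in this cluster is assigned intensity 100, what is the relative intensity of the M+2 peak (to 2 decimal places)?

(0.5073 + 0.4927)^5 gives M 0.0336, M+2 0.1632, M+4 0.3169, M+6 0.3078, M+8 0.1495, M+10 0.0290; the largest is M+4.
P(M+4) = C(5,2) × 0.5073^3 × 0.4927^2 = 10 × 0.13055532 × 0.24275329 = 0.316927 (base)
P(M+2) = C(5,1) × 0.5073^4 × 0.4927^1 = 5 × 0.06623072 × 0.4927 = 0.163159
Relative intensity = 0.163159 / 0.316927 × 100 = 51.48

51.48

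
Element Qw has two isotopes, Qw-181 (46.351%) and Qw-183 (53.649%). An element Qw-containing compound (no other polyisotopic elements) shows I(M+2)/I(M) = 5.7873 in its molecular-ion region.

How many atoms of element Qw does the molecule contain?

5

The M+2/M ratio from n Qw atoms is n · q/p = n · 0.53649/0.46351.
n = 5.7873 × 0.46351/0.53649 = 5.00 ≈ 5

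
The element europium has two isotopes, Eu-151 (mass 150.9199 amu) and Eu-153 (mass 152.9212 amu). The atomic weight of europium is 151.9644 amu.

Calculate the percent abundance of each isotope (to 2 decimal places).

With x = fraction of Eu-151 (so Eu-153 is 1 − x):
150.9199·x + 152.9212·(1 − x) = 151.9644
(150.9199 − 152.9212)·x = 151.9644 − 152.9212
x = -0.9568 / -2.0013 = 0.47809 → 47.81% Eu-151, 52.19% Eu-153.

Eu-151: 47.81%, Eu-153: 52.19%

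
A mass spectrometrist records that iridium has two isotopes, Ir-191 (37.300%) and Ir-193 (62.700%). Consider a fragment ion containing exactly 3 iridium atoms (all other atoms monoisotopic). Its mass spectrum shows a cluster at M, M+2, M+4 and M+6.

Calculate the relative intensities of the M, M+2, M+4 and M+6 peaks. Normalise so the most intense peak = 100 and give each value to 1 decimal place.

The 3 Ir atoms are independent, so intensities follow the terms of (0.37300 + 0.62700)^3.
P(M) = 0.37300^3 = 0.051895
P(M+2) = 3 × 0.37300^2 × 0.62700^1 = 0.261702
P(M+4) = 3 × 0.37300^1 × 0.62700^2 = 0.439911
P(M+6) = 0.62700^3 = 0.246492
The M+4 peak is largest (0.439911); scaling to 100 gives 11.8 : 59.5 : 100.0 : 56.0.

11.8 : 59.5 : 100.0 : 56.0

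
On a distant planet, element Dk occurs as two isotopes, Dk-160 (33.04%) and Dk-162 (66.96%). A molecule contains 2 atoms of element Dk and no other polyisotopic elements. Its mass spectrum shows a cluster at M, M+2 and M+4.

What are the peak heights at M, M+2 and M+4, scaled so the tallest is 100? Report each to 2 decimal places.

The 2 Dk atoms are independent, so intensities follow the terms of (0.3304 + 0.6696)^2.
P(M) = 0.3304^2 = 0.109164
P(M+2) = 2 × 0.3304^1 × 0.6696^1 = 0.442472
P(M+4) = 0.6696^2 = 0.448364
The M+4 peak is largest (0.448364); scaling to 100 gives 24.35 : 98.69 : 100.00.

24.35 : 98.69 : 100.00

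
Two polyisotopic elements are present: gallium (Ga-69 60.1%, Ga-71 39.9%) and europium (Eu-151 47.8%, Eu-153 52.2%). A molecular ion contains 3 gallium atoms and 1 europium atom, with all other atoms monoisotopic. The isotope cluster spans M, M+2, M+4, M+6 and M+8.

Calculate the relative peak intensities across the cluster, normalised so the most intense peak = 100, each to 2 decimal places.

28.59 : 88.18 : 100.00 : 49.66 : 9.14

Gallium pattern (n=3): 0.2170818 : 0.4323576 : 0.2870394 : 0.0635212
Europium pattern (n=1): 0.4780 : 0.5220
Convolve the two distributions (both contribute in 2-u steps):
  M: 0.2170818×0.4780 = 0.103765
  M+2: 0.2170818×0.5220 + 0.4323576×0.4780 = 0.319984
  M+4: 0.4323576×0.5220 + 0.2870394×0.4780 = 0.362896
  M+6: 0.2870394×0.5220 + 0.0635212×0.4780 = 0.180198
  M+8: 0.0635212×0.5220 = 0.033158
Scale to base peak (0.362896) = 100: 28.59 : 88.18 : 100.00 : 49.66 : 9.14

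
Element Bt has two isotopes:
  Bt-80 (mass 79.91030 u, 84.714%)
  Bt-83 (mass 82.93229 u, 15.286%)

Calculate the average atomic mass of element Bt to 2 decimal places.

Weight each isotope mass by its fractional abundance: 0.84714 × 79.91030 + 0.15286 × 82.93229
= 67.695212 + 12.677030 = 80.372242 u

80.37 u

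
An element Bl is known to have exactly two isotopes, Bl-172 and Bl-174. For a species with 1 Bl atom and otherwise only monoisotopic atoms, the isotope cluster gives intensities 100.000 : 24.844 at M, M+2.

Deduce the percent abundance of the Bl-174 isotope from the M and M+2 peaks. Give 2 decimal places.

19.90%

Write p for the Bl-172 fraction. I(M+2)/I(M) = [C(1,1)·p^0·(1−p)] / p^1 = 1·(1−p)/p = 24.844/100.000 = 0.2484
(1−p)/p = 0.2484/1 = 0.2484  ⇒  p = 1/(1 + 0.2484) = 0.8010
Bl-172: 80.10%, Bl-174: 19.90%.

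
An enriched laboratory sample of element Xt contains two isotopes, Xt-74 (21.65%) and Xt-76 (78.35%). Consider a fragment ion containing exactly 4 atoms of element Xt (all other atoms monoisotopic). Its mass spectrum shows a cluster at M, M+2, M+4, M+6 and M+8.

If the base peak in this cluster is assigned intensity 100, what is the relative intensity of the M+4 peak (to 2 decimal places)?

41.45

Binomial terms of (0.2165 + 0.7835)^4: M 0.0022, M+2 0.0318, M+4 0.1726, M+6 0.4165, M+8 0.3768 → M+6 is the base peak.
P(M+6) = C(4,3) × 0.2165^1 × 0.7835^3 = 4 × 0.2165 × 0.48096891 = 0.416519 (base)
P(M+4) = C(4,2) × 0.2165^2 × 0.7835^2 = 6 × 0.04687225 × 0.61387225 = 0.172641
Relative intensity = 0.172641 / 0.416519 × 100 = 41.45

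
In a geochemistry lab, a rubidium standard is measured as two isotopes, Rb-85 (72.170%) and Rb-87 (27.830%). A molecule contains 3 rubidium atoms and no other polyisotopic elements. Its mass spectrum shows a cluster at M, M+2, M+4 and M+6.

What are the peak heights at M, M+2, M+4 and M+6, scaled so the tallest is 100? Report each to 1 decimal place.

86.4 : 100.0 : 38.6 : 5.0

The 3 Rb atoms are independent, so intensities follow the terms of (0.72170 + 0.27830)^3.
P(M) = 0.72170^3 = 0.375898
P(M+2) = 3 × 0.72170^2 × 0.27830^1 = 0.434858
P(M+4) = 3 × 0.72170^1 × 0.27830^2 = 0.167689
P(M+6) = 0.27830^3 = 0.021555
The M+2 peak is largest (0.434858); scaling to 100 gives 86.4 : 100.0 : 38.6 : 5.0.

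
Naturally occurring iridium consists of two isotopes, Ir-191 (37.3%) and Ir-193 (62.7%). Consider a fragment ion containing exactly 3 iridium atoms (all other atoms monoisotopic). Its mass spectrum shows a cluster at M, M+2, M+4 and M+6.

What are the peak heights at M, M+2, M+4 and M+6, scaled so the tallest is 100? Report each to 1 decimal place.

11.8 : 59.5 : 100.0 : 56.0

Expanding (0.373 + 0.627)^3:
P(M) = 0.373^3 = 0.051895
P(M+2) = 3 × 0.373^2 × 0.627^1 = 0.261702
P(M+4) = 3 × 0.373^1 × 0.627^2 = 0.439911
P(M+6) = 0.627^3 = 0.246492
The M+4 peak is largest (0.439911); scaling to 100 gives 11.8 : 59.5 : 100.0 : 56.0.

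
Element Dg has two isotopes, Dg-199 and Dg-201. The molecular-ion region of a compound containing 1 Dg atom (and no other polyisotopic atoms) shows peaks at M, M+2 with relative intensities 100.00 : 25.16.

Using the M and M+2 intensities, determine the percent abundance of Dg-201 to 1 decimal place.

Write p for the Dg-199 fraction. I(M+2)/I(M) = [C(1,1)·p^0·(1−p)] / p^1 = 1·(1−p)/p = 25.16/100.00 = 0.2516
(1−p)/p = 0.2516/1 = 0.2516  ⇒  p = 1/(1 + 0.2516) = 0.7990
Dg-199: 79.9%, Dg-201: 20.1%.

20.1%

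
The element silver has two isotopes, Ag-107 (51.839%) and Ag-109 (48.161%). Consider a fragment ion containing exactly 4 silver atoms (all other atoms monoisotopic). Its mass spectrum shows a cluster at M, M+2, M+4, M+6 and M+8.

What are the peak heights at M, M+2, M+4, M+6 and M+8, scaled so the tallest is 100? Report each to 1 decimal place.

Each Ag atom is independently Ag-107 (p = 0.51839) or Ag-109 (q = 0.48161); the cluster is the binomial expansion (p + q)^4.
P(M) = 0.51839^4 = 0.072215
P(M+2) = 4 × 0.51839^3 × 0.48161^1 = 0.268365
P(M+4) = 6 × 0.51839^2 × 0.48161^2 = 0.373986
P(M+6) = 4 × 0.51839^1 × 0.48161^3 = 0.231634
P(M+8) = 0.48161^4 = 0.053800
The M+4 peak is largest (0.373986); scaling to 100 gives 19.3 : 71.8 : 100.0 : 61.9 : 14.4.

19.3 : 71.8 : 100.0 : 61.9 : 14.4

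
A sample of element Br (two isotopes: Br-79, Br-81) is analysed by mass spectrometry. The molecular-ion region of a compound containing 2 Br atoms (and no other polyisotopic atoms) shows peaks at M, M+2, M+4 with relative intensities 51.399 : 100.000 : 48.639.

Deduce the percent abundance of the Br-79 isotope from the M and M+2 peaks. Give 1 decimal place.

50.7%

Let p = fractional abundance of Br-79. I(M+2)/I(M) = [C(2,1)·p^1·(1−p)] / p^2 = 2·(1−p)/p = 100.000/51.399 = 1.9456
(1−p)/p = 1.9456/2 = 0.9728  ⇒  p = 1/(1 + 0.9728) = 0.5069
Br-79: 50.7%, Br-81: 49.3%.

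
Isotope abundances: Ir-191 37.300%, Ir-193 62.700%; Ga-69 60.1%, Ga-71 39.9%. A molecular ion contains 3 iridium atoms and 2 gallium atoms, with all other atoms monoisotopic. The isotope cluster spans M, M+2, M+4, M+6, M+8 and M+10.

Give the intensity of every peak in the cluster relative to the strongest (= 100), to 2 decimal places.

Iridium pattern (n=3): 0.05189512 : 0.26170165 : 0.43991135 : 0.24649188
Gallium pattern (n=2): 0.361201 : 0.479598 : 0.159201
Convolve the two distributions (both contribute in 2-u steps):
  M: 0.05189512×0.361201 = 0.018745
  M+2: 0.05189512×0.479598 + 0.26170165×0.361201 = 0.119416
  M+4: 0.05189512×0.159201 + 0.26170165×0.479598 + 0.43991135×0.361201 = 0.292670
  M+6: 0.26170165×0.159201 + 0.43991135×0.479598 + 0.24649188×0.361201 = 0.341677
  M+8: 0.43991135×0.159201 + 0.24649188×0.479598 = 0.188251
  M+10: 0.24649188×0.159201 = 0.039242
Scale to base peak (0.341677) = 100: 5.49 : 34.95 : 85.66 : 100.00 : 55.10 : 11.49

5.49 : 34.95 : 85.66 : 100.00 : 55.10 : 11.49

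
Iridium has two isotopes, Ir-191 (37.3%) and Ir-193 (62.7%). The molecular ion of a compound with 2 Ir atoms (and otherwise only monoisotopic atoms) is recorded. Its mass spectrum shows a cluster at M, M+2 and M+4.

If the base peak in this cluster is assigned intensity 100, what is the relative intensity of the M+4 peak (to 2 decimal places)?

Term probabilities: M 0.1391, M+2 0.4677, M+4 0.3931. Base peak = M+2.
P(M+2) = C(2,1) × 0.373^1 × 0.627^1 = 2 × 0.3730 × 0.6270 = 0.467742 (base)
P(M+4) = C(2,2) × 0.373^0 × 0.627^2 = 1 × 1.0000 × 0.393129 = 0.393129
Relative intensity = 0.393129 / 0.467742 × 100 = 84.05

84.05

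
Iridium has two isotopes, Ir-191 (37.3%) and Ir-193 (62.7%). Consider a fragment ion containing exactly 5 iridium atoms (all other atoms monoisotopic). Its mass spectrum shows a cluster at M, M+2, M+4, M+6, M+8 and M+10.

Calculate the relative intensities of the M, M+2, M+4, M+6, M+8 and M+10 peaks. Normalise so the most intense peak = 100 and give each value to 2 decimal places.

2.11 : 17.70 : 59.49 : 100.00 : 84.05 : 28.26

Expanding (0.373 + 0.627)^5:
P(M) = 0.373^5 = 0.007220
P(M+2) = 5 × 0.373^4 × 0.627^1 = 0.060684
P(M+4) = 10 × 0.373^3 × 0.627^2 = 0.204015
P(M+6) = 10 × 0.373^2 × 0.627^3 = 0.342942
P(M+8) = 5 × 0.373^1 × 0.627^4 = 0.288237
P(M+10) = 0.627^5 = 0.096903
The M+6 peak is largest (0.342942); scaling to 100 gives 2.11 : 17.70 : 59.49 : 100.00 : 84.05 : 28.26.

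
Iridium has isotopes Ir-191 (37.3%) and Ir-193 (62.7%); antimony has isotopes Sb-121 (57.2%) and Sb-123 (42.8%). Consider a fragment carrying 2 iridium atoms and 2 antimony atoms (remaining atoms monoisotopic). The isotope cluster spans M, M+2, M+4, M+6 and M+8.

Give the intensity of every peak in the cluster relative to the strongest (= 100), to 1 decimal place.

11.9 : 57.7 : 100.0 : 72.6 : 18.8

Iridium pattern (n=2): 0.139129 : 0.467742 : 0.393129
Antimony pattern (n=2): 0.327184 : 0.489632 : 0.183184
Convolve the two distributions (both contribute in 2-u steps):
  M: 0.139129×0.327184 = 0.045521
  M+2: 0.139129×0.489632 + 0.467742×0.327184 = 0.221160
  M+4: 0.139129×0.183184 + 0.467742×0.489632 + 0.393129×0.327184 = 0.383133
  M+6: 0.467742×0.183184 + 0.393129×0.489632 = 0.278171
  M+8: 0.393129×0.183184 = 0.072015
Scale to base peak (0.383133) = 100: 11.9 : 57.7 : 100.0 : 72.6 : 18.8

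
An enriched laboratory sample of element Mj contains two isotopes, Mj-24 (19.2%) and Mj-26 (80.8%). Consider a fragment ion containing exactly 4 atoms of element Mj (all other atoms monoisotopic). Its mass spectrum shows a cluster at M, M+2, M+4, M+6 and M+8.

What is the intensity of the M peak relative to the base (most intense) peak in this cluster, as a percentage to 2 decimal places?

0.32%

(0.192 + 0.808)^4 gives M 0.0014, M+2 0.0229, M+4 0.1444, M+6 0.4051, M+8 0.4262; the largest is M+8.
P(M+8) = C(4,4) × 0.192^0 × 0.808^4 = 1 × 1.0000 × 0.4262314 = 0.426231 (base)
P(M) = C(4,0) × 0.192^4 × 0.808^0 = 1 × 0.00135895 × 1.0000 = 0.001359
Relative intensity = 0.001359 / 0.426231 × 100 = 0.32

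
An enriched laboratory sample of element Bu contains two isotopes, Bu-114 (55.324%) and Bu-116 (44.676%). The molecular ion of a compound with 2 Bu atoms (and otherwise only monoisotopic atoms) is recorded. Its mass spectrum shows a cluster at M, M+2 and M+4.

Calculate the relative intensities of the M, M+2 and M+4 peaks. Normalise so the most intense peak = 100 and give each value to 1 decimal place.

61.9 : 100.0 : 40.4

Each Bu atom is independently Bu-114 (p = 0.55324) or Bu-116 (q = 0.44676); the cluster is the binomial expansion (p + q)^2.
P(M) = 0.55324^2 = 0.306074
P(M+2) = 2 × 0.55324^1 × 0.44676^1 = 0.494331
P(M+4) = 0.44676^2 = 0.199594
The M+2 peak is largest (0.494331); scaling to 100 gives 61.9 : 100.0 : 40.4.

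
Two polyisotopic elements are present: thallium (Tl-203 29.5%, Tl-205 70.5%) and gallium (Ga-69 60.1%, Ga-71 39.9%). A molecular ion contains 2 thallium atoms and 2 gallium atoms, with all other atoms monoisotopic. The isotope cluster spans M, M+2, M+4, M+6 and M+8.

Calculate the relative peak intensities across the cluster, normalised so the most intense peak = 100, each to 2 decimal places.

8.00 : 48.87 : 100.00 : 77.53 : 20.14

Thallium pattern (n=2): 0.087025 : 0.41595 : 0.497025
Gallium pattern (n=2): 0.361201 : 0.479598 : 0.159201
Convolve the two distributions (both contribute in 2-u steps):
  M: 0.087025×0.361201 = 0.031434
  M+2: 0.087025×0.479598 + 0.41595×0.361201 = 0.191979
  M+4: 0.087025×0.159201 + 0.41595×0.479598 + 0.497025×0.361201 = 0.392869
  M+6: 0.41595×0.159201 + 0.497025×0.479598 = 0.304592
  M+8: 0.497025×0.159201 = 0.079127
Scale to base peak (0.392869) = 100: 8.00 : 48.87 : 100.00 : 77.53 : 20.14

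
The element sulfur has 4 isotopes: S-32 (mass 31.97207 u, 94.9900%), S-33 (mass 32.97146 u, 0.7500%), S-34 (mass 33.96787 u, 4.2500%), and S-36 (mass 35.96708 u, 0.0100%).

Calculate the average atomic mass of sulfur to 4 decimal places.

32.0648 u

The abundance-weighted mean is 0.949900 × 31.97207 + 0.007500 × 32.97146 + 0.042500 × 33.96787 + 0.000100 × 35.96708
= 30.370269 + 0.247286 + 1.443634 + 0.003597 = 32.064786 u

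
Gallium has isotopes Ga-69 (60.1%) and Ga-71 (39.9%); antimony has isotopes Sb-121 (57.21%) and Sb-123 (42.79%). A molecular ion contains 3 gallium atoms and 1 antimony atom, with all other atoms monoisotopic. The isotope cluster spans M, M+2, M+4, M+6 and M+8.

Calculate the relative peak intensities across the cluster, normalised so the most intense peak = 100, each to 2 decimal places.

Gallium pattern (n=3): 0.2170818 : 0.4323576 : 0.2870394 : 0.0635212
Antimony pattern (n=1): 0.5721 : 0.4279
Convolve the two distributions (both contribute in 2-u steps):
  M: 0.2170818×0.5721 = 0.124192
  M+2: 0.2170818×0.4279 + 0.4323576×0.5721 = 0.340241
  M+4: 0.4323576×0.4279 + 0.2870394×0.5721 = 0.349221
  M+6: 0.2870394×0.4279 + 0.0635212×0.5721 = 0.159165
  M+8: 0.0635212×0.4279 = 0.027181
Scale to base peak (0.349221) = 100: 35.56 : 97.43 : 100.00 : 45.58 : 7.78

35.56 : 97.43 : 100.00 : 45.58 : 7.78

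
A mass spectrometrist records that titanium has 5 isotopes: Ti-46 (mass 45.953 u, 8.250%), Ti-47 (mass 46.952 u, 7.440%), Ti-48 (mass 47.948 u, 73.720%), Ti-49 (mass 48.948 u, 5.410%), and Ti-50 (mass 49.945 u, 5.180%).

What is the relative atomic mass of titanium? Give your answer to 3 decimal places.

47.867 u

Average mass = Σ (abundance × isotope mass) = 0.08250 × 45.953 + 0.07440 × 46.952 + 0.73720 × 47.948 + 0.05410 × 48.948 + 0.05180 × 49.945
= 3.7911 + 3.4932 + 35.3473 + 2.6481 + 2.5872 = 47.8669 u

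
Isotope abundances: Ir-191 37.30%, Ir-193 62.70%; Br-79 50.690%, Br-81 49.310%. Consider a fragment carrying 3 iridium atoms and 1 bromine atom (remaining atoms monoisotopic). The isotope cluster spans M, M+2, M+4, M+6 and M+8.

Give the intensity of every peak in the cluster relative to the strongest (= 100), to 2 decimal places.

Iridium pattern (n=3): 0.05189512 : 0.26170165 : 0.43991135 : 0.24649188
Bromine pattern (n=1): 0.5069 : 0.4931
Convolve the two distributions (both contribute in 2-u steps):
  M: 0.05189512×0.5069 = 0.026306
  M+2: 0.05189512×0.4931 + 0.26170165×0.5069 = 0.158246
  M+4: 0.26170165×0.4931 + 0.43991135×0.5069 = 0.352036
  M+6: 0.43991135×0.4931 + 0.24649188×0.5069 = 0.341867
  M+8: 0.24649188×0.4931 = 0.121545
Scale to base peak (0.352036) = 100: 7.47 : 44.95 : 100.00 : 97.11 : 34.53

7.47 : 44.95 : 100.00 : 97.11 : 34.53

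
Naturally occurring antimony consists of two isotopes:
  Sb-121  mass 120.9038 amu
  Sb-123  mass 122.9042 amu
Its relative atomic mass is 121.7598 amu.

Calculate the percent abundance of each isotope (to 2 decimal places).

Sb-121: 57.21%, Sb-123: 42.79%

Let x be the fractional abundance of Sb-121; then Sb-123 has abundance 1 − x.
120.9038·x + 122.9042·(1 − x) = 121.7598
(120.9038 − 122.9042)·x = 121.7598 − 122.9042
x = -1.1444 / -2.0004 = 0.57209 → 57.21% Sb-121, 42.79% Sb-123.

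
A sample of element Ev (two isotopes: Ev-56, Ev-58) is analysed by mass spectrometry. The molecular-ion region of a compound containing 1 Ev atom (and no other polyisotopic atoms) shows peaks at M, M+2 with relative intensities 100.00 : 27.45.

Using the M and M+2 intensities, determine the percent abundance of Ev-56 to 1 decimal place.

78.5%

If p is the fraction of Ev that is Ev-56, then I(M+2)/I(M) = [C(1,1)·p^0·(1−p)] / p^1 = 1·(1−p)/p = 27.45/100.00 = 0.2745
(1−p)/p = 0.2745/1 = 0.2745  ⇒  p = 1/(1 + 0.2745) = 0.7846
Ev-56: 78.5%, Ev-58: 21.5%.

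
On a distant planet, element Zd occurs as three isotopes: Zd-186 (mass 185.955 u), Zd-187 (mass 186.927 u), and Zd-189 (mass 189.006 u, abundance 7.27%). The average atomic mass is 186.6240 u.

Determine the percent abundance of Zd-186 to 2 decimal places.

46.72%

The remaining 92.73% is split between Zd-186 (fraction x) and Zd-187 (fraction 0.9273 − x).
Substituting: 185.955x + 186.927(0.9273 − x) = 172.8832638
(185.955 − 186.927)x = -0.4541433  ⇒  x = 0.46723, y = 0.46007
Zd-186: 46.72%, Zd-187: 46.01%.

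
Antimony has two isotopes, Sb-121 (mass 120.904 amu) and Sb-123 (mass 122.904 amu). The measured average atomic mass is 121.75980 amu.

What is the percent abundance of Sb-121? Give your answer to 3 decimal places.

Writing the weighted mean with unknown fraction x of Sb-121:
120.904·x + 122.904·(1 − x) = 121.75980
(120.904 − 122.904)·x = 121.75980 − 122.904
x = -1.14420 / -2.000 = 0.57210 → 57.210% Sb-121, 42.790% Sb-123.

57.210%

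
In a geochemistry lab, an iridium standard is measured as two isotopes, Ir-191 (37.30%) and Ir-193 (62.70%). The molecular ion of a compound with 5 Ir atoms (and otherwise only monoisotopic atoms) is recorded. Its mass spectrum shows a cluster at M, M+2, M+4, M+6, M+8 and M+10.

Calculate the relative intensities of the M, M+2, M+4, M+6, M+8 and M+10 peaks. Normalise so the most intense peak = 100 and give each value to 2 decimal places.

2.11 : 17.70 : 59.49 : 100.00 : 84.05 : 28.26

Expanding (0.3730 + 0.6270)^5:
P(M) = 0.3730^5 = 0.007220
P(M+2) = 5 × 0.3730^4 × 0.6270^1 = 0.060684
P(M+4) = 10 × 0.3730^3 × 0.6270^2 = 0.204015
P(M+6) = 10 × 0.3730^2 × 0.6270^3 = 0.342942
P(M+8) = 5 × 0.3730^1 × 0.6270^4 = 0.288237
P(M+10) = 0.6270^5 = 0.096903
The M+6 peak is largest (0.342942); scaling to 100 gives 2.11 : 17.70 : 59.49 : 100.00 : 84.05 : 28.26.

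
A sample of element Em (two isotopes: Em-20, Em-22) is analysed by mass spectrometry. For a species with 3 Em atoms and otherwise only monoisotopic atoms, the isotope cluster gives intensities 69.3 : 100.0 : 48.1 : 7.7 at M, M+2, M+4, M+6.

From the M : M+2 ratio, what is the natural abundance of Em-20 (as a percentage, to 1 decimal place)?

67.5%

Let p = fractional abundance of Em-20. I(M+2)/I(M) = [C(3,1)·p^2·(1−p)] / p^3 = 3·(1−p)/p = 100.0/69.3 = 1.4430
(1−p)/p = 1.4430/3 = 0.4810  ⇒  p = 1/(1 + 0.4810) = 0.6752
Em-20: 67.5%, Em-22: 32.5%.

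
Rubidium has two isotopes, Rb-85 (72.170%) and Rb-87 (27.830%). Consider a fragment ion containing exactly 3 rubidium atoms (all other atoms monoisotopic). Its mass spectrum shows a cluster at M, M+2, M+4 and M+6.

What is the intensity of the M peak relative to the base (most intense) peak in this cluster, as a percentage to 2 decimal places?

Binomial terms of (0.72170 + 0.27830)^3: M 0.3759, M+2 0.4349, M+4 0.1677, M+6 0.0216 → M+2 is the base peak.
P(M+2) = C(3,1) × 0.72170^2 × 0.27830^1 = 3 × 0.52085089 × 0.2783 = 0.434858 (base)
P(M) = C(3,0) × 0.72170^3 × 0.27830^0 = 1 × 0.37589809 × 1.0000 = 0.375898
Relative intensity = 0.375898 / 0.434858 × 100 = 86.44

86.44%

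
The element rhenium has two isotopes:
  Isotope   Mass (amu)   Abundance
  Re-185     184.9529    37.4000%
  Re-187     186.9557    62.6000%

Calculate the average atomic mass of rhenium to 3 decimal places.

186.207 amu

Average mass = Σ (abundance × isotope mass) = 0.374000 × 184.9529 + 0.626000 × 186.9557
= 69.17238 + 117.03427 = 186.20665 amu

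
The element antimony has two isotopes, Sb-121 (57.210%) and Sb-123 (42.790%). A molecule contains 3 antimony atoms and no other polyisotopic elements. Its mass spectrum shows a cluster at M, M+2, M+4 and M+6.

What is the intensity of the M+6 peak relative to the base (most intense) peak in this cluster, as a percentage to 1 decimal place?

18.6%

(0.57210 + 0.42790)^3 gives M 0.1872, M+2 0.4202, M+4 0.3143, M+6 0.0783; the largest is M+2.
P(M+2) = C(3,1) × 0.57210^2 × 0.42790^1 = 3 × 0.32729841 × 0.4279 = 0.420153 (base)
P(M+6) = C(3,3) × 0.57210^0 × 0.42790^3 = 1 × 1.0000 × 0.07834781 = 0.078348
Relative intensity = 0.078348 / 0.420153 × 100 = 18.6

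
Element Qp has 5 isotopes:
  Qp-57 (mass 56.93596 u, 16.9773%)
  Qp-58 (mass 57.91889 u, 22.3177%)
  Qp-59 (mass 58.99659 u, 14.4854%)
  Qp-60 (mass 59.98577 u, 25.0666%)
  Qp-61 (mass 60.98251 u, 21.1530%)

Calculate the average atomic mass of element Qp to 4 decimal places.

59.0743 u

Weight each isotope mass by its fractional abundance: 0.169773 × 56.93596 + 0.223177 × 57.91889 + 0.144854 × 58.99659 + 0.250666 × 59.98577 + 0.211530 × 60.98251
= 9.666189 + 12.926164 + 8.545892 + 15.036393 + 12.899630 = 59.074268 u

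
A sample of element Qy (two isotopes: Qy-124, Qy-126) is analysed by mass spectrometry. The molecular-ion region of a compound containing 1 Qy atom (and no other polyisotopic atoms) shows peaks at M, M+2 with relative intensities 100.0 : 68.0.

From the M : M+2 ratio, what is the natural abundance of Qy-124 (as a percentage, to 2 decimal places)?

Write p for the Qy-124 fraction. I(M+2)/I(M) = [C(1,1)·p^0·(1−p)] / p^1 = 1·(1−p)/p = 68.0/100.0 = 0.6800
(1−p)/p = 0.6800/1 = 0.6800  ⇒  p = 1/(1 + 0.6800) = 0.5952
Qy-124: 59.52%, Qy-126: 40.48%.

59.52%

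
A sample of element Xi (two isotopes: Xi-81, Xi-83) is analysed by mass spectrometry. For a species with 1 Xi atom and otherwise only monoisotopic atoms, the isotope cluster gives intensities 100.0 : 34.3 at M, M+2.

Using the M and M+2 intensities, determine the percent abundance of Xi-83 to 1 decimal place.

25.5%

Write p for the Xi-81 fraction. I(M+2)/I(M) = [C(1,1)·p^0·(1−p)] / p^1 = 1·(1−p)/p = 34.3/100.0 = 0.3430
(1−p)/p = 0.3430/1 = 0.3430  ⇒  p = 1/(1 + 0.3430) = 0.7446
Xi-81: 74.5%, Xi-83: 25.5%.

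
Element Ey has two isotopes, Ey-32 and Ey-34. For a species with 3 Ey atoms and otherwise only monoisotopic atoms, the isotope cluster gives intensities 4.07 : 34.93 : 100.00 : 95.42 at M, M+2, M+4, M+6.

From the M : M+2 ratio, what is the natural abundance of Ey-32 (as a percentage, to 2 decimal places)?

25.90%

Let p = fractional abundance of Ey-32. I(M+2)/I(M) = [C(3,1)·p^2·(1−p)] / p^3 = 3·(1−p)/p = 34.93/4.07 = 8.5823
(1−p)/p = 8.5823/3 = 2.8608  ⇒  p = 1/(1 + 2.8608) = 0.2590
Ey-32: 25.90%, Ey-34: 74.10%.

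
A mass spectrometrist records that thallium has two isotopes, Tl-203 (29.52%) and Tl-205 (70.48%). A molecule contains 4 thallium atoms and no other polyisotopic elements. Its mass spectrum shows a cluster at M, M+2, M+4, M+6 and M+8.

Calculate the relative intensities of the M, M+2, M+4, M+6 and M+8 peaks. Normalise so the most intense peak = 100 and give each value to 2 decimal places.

1.84 : 17.54 : 62.83 : 100.00 : 59.69

The 4 Tl atoms are independent, so intensities follow the terms of (0.2952 + 0.7048)^4.
P(M) = 0.2952^4 = 0.007594
P(M+2) = 4 × 0.2952^3 × 0.7048^1 = 0.072523
P(M+4) = 6 × 0.2952^2 × 0.7048^2 = 0.259726
P(M+6) = 4 × 0.2952^1 × 0.7048^3 = 0.413403
P(M+8) = 0.7048^4 = 0.246754
The M+6 peak is largest (0.413403); scaling to 100 gives 1.84 : 17.54 : 62.83 : 100.00 : 59.69.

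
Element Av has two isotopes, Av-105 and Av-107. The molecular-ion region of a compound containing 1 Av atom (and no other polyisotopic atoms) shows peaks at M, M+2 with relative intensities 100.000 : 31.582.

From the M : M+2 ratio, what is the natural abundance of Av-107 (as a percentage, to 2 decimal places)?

24.00%

Write p for the Av-105 fraction. I(M+2)/I(M) = [C(1,1)·p^0·(1−p)] / p^1 = 1·(1−p)/p = 31.582/100.000 = 0.3158
(1−p)/p = 0.3158/1 = 0.3158  ⇒  p = 1/(1 + 0.3158) = 0.7600
Av-105: 76.00%, Av-107: 24.00%.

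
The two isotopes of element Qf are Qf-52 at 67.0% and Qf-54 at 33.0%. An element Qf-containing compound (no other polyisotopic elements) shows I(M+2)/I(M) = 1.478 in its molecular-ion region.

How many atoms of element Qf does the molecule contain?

3

For n independent Qf atoms, I(M+2)/I(M) = n · (abundance Qf-54) / (abundance Qf-52) = n · 0.330/0.670.
n = 1.478 × 0.670/0.330 = 3.00 ≈ 3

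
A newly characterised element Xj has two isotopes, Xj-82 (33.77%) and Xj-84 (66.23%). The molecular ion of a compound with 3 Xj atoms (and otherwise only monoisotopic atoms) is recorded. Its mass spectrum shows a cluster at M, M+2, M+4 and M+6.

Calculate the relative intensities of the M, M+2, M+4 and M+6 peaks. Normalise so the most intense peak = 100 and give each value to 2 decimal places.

The 3 Xj atoms are independent, so intensities follow the terms of (0.3377 + 0.6623)^3.
P(M) = 0.3377^3 = 0.038512
P(M+2) = 3 × 0.3377^2 × 0.6623^1 = 0.226589
P(M+4) = 3 × 0.3377^1 × 0.6623^2 = 0.444387
P(M+6) = 0.6623^3 = 0.290512
The M+4 peak is largest (0.444387); scaling to 100 gives 8.67 : 50.99 : 100.00 : 65.37.

8.67 : 50.99 : 100.00 : 65.37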